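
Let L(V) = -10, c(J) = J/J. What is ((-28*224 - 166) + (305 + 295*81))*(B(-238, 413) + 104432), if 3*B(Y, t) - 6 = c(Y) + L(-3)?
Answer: 1854903422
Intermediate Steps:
c(J) = 1
B(Y, t) = -1 (B(Y, t) = 2 + (1 - 10)/3 = 2 + (⅓)*(-9) = 2 - 3 = -1)
((-28*224 - 166) + (305 + 295*81))*(B(-238, 413) + 104432) = ((-28*224 - 166) + (305 + 295*81))*(-1 + 104432) = ((-6272 - 166) + (305 + 23895))*104431 = (-6438 + 24200)*104431 = 17762*104431 = 1854903422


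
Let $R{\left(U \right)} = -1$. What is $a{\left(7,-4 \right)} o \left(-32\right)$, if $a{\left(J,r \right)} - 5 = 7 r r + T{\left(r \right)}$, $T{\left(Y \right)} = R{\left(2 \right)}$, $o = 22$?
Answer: $-81664$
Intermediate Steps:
$T{\left(Y \right)} = -1$
$a{\left(J,r \right)} = 4 + 7 r^{2}$ ($a{\left(J,r \right)} = 5 + \left(7 r r - 1\right) = 5 + \left(7 r^{2} - 1\right) = 5 + \left(-1 + 7 r^{2}\right) = 4 + 7 r^{2}$)
$a{\left(7,-4 \right)} o \left(-32\right) = \left(4 + 7 \left(-4\right)^{2}\right) 22 \left(-32\right) = \left(4 + 7 \cdot 16\right) 22 \left(-32\right) = \left(4 + 112\right) 22 \left(-32\right) = 116 \cdot 22 \left(-32\right) = 2552 \left(-32\right) = -81664$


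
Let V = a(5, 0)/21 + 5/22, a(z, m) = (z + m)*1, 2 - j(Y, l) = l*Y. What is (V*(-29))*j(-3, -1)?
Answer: 6235/462 ≈ 13.496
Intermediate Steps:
j(Y, l) = 2 - Y*l (j(Y, l) = 2 - l*Y = 2 - Y*l)
a(z, m) = m + z (a(z, m) = (m + z)*1 = m + z)
V = 215/462 (V = (0 + 5)/21 + 5/22 = 5*(1/21) + 5*(1/22) = 5/21 + 5/22 = 215/462 ≈ 0.46537)
(V*(-29))*j(-3, -1) = ((215/462)*(-29))*(2 - 1*(-3)*(-1)) = -6235*(2 - 3)/462 = -6235/462*(-1) = 6235/462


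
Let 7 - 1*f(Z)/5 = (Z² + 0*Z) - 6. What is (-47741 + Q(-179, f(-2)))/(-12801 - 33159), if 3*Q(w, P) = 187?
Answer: 35759/34470 ≈ 1.0374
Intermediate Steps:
f(Z) = 65 - 5*Z² (f(Z) = 35 - 5*((Z² + 0*Z) - 6) = 35 - 5*((Z² + 0) - 6) = 35 - 5*(Z² - 6) = 35 - 5*(-6 + Z²) = 35 + (30 - 5*Z²) = 65 - 5*Z²)
Q(w, P) = 187/3 (Q(w, P) = (⅓)*187 = 187/3)
(-47741 + Q(-179, f(-2)))/(-12801 - 33159) = (-47741 + 187/3)/(-12801 - 33159) = -143036/3/(-45960) = -143036/3*(-1/45960) = 35759/34470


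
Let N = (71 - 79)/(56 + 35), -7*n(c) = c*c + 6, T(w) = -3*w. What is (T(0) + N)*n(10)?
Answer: 848/637 ≈ 1.3312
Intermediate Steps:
n(c) = -6/7 - c**2/7 (n(c) = -(c*c + 6)/7 = -(c**2 + 6)/7 = -(6 + c**2)/7 = -6/7 - c**2/7)
N = -8/91 ≈ -0.087912
(T(0) + N)*n(10) = (-3*0 - 8/91)*(-6/7 - 1/7*10**2) = (0 - 8/91)*(-6/7 - 1/7*100) = -8*(-6/7 - 100/7)/91 = -8/91*(-106/7) = 848/637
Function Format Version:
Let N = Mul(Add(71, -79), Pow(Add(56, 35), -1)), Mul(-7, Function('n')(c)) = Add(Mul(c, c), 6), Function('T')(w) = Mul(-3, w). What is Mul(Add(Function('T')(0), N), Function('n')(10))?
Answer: Rational(848, 637) ≈ 1.3312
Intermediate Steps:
Function('n')(c) = Add(Rational(-6, 7), Mul(Rational(-1, 7), Pow(c, 2))) (Function('n')(c) = Mul(Rational(-1, 7), Add(Mul(c, c), 6)) = Mul(Rational(-1, 7), Add(Pow(c, 2), 6)) = Mul(Rational(-1, 7), Add(6, Pow(c, 2))) = Add(Rational(-6, 7), Mul(Rational(-1, 7), Pow(c, 2))))
N = Rational(-8, 91) (N = Mul(-8, Pow(91, -1)) = Mul(-8, Rational(1, 91)) = Rational(-8, 91) ≈ -0.087912)
Mul(Add(Function('T')(0), N), Function('n')(10)) = Mul(Add(Mul(-3, 0), Rational(-8, 91)), Add(Rational(-6, 7), Mul(Rational(-1, 7), Pow(10, 2)))) = Mul(Add(0, Rational(-8, 91)), Add(Rational(-6, 7), Mul(Rational(-1, 7), 100))) = Mul(Rational(-8, 91), Add(Rational(-6, 7), Rational(-100, 7))) = Mul(Rational(-8, 91), Rational(-106, 7)) = Rational(848, 637)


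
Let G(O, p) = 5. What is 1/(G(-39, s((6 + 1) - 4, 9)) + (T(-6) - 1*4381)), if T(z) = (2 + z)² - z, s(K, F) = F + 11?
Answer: -1/4354 ≈ -0.00022967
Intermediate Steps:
s(K, F) = 11 + F
1/(G(-39, s((6 + 1) - 4, 9)) + (T(-6) - 1*4381)) = 1/(5 + (((2 - 6)² - 1*(-6)) - 1*4381)) = 1/(5 + (((-4)² + 6) - 4381)) = 1/(5 + ((16 + 6) - 4381)) = 1/(5 + (22 - 4381)) = 1/(5 - 4359) = 1/(-4354) = -1/4354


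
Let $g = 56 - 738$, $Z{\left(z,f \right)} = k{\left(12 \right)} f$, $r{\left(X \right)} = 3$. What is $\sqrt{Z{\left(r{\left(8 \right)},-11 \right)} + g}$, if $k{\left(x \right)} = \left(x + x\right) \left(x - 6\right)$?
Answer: $i \sqrt{2266} \approx 47.603 i$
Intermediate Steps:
$k{\left(x \right)} = 2 x \left(-6 + x\right)$
$Z{\left(z,f \right)} = 144 f$ ($Z{\left(z,f \right)} = 2 \cdot 12 \left(-6 + 12\right) f = 2 \cdot 12 \cdot 6 f = 144 f$)
$g = -682$ ($g = 56 - 738 = -682$)
$\sqrt{Z{\left(r{\left(8 \right)},-11 \right)} + g} = \sqrt{144 \left(-11\right) - 682} = \sqrt{-1584 - 682} = \sqrt{-2266} = i \sqrt{2266}$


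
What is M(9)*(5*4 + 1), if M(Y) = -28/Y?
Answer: -196/3 ≈ -65.333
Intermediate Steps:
M(9)*(5*4 + 1) = (-28/9)*(5*4 + 1) = (-28*1/9)*(20 + 1) = -28/9*21 = -196/3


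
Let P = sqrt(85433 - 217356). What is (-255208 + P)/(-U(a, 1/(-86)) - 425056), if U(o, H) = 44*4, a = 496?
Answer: 31901/53154 - I*sqrt(131923)/425232 ≈ 0.60016 - 0.00085415*I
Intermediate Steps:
P = I*sqrt(131923) (P = sqrt(-131923) = I*sqrt(131923) ≈ 363.21*I)
U(o, H) = 176
(-255208 + P)/(-U(a, 1/(-86)) - 425056) = (-255208 + I*sqrt(131923))/(-1*176 - 425056) = (-255208 + I*sqrt(131923))/(-176 - 425056) = (-255208 + I*sqrt(131923))/(-425232) = (-255208 + I*sqrt(131923))*(-1/425232) = 31901/53154 - I*sqrt(131923)/425232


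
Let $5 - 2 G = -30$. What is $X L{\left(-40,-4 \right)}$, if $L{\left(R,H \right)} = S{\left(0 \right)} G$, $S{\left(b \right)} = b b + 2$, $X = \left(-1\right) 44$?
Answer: $-1540$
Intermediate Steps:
$G = \frac{35}{2}$ ($G = \frac{5}{2} - -15 = \frac{5}{2} + 15 = \frac{35}{2} \approx 17.5$)
$X = -44$
$S{\left(b \right)} = 2 + b^{2}$ ($S{\left(b \right)} = b^{2} + 2 = 2 + b^{2}$)
$L{\left(R,H \right)} = 35$ ($L{\left(R,H \right)} = \left(2 + 0^{2}\right) \frac{35}{2} = \left(2 + 0\right) \frac{35}{2} = 2 \cdot \frac{35}{2} = 35$)
$X L{\left(-40,-4 \right)} = \left(-44\right) 35 = -1540$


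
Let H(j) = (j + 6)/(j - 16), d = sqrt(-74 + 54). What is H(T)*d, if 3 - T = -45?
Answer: 27*I*sqrt(5)/8 ≈ 7.5467*I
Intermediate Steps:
T = 48 (T = 3 - 1*(-45) = 3 + 45 = 48)
d = 2*I*sqrt(5) (d = sqrt(-20) = 2*I*sqrt(5) ≈ 4.4721*I)
H(j) = (6 + j)/(-16 + j)
H(T)*d = ((6 + 48)/(-16 + 48))*(2*I*sqrt(5)) = (54/32)*(2*I*sqrt(5)) = ((1/32)*54)*(2*I*sqrt(5)) = 27*(2*I*sqrt(5))/16 = 27*I*sqrt(5)/8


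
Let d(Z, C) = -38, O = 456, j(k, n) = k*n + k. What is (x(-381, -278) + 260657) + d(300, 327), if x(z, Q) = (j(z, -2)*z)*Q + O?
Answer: 40615833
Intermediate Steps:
j(k, n) = k + k*n
x(z, Q) = 456 - Q*z**2 (x(z, Q) = ((z*(1 - 2))*z)*Q + 456 = ((z*(-1))*z)*Q + 456 = ((-z)*z)*Q + 456 = (-z**2)*Q + 456 = -Q*z**2 + 456 = 456 - Q*z**2)
(x(-381, -278) + 260657) + d(300, 327) = ((456 - 1*(-278)*(-381)**2) + 260657) - 38 = ((456 - 1*(-278)*145161) + 260657) - 38 = ((456 + 40354758) + 260657) - 38 = (40355214 + 260657) - 38 = 40615871 - 38 = 40615833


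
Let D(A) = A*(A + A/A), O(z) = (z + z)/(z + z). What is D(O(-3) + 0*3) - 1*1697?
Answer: -1695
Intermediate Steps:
O(z) = 1 (O(z) = (2*z)/((2*z)) = (2*z)*(1/(2*z)) = 1)
D(A) = A*(1 + A) (D(A) = A*(A + 1) = A*(1 + A))
D(O(-3) + 0*3) - 1*1697 = (1 + 0*3)*(1 + (1 + 0*3)) - 1*1697 = (1 + 0)*(1 + (1 + 0)) - 1697 = 1*(1 + 1) - 1697 = 1*2 - 1697 = 2 - 1697 = -1695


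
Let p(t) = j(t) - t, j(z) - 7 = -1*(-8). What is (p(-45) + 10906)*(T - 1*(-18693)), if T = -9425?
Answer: 101632888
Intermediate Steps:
j(z) = 15 (j(z) = 7 - 1*(-8) = 7 + 8 = 15)
p(t) = 15 - t
(p(-45) + 10906)*(T - 1*(-18693)) = ((15 - 1*(-45)) + 10906)*(-9425 - 1*(-18693)) = ((15 + 45) + 10906)*(-9425 + 18693) = (60 + 10906)*9268 = 10966*9268 = 101632888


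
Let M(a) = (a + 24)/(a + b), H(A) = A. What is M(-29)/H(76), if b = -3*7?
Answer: 1/760 ≈ 0.0013158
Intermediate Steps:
b = -21
M(a) = (24 + a)/(-21 + a) (M(a) = (a + 24)/(a - 21) = (24 + a)/(-21 + a))
M(-29)/H(76) = ((24 - 29)/(-21 - 29))/76 = (-5/(-50))*(1/76) = -1/50*(-5)*(1/76) = (⅒)*(1/76) = 1/760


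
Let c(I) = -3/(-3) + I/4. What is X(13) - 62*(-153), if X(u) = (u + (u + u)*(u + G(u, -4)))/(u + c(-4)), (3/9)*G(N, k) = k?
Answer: 9489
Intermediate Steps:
G(N, k) = 3*k
c(I) = 1 + I/4 (c(I) = -3*(-⅓) + I*(¼) = 1 + I/4)
X(u) = (u + 2*u*(-12 + u))/u (X(u) = (u + (u + u)*(u + 3*(-4)))/(u + (1 + (¼)*(-4))) = (u + (2*u)*(u - 12))/(u + (1 - 1)) = (u + (2*u)*(-12 + u))/(u + 0) = (u + 2*u*(-12 + u))/u)
X(13) - 62*(-153) = (-23 + 2*13) - 62*(-153) = (-23 + 26) + 9486 = 3 + 9486 = 9489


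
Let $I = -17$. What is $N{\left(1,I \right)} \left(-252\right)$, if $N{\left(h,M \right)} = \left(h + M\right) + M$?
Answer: $8316$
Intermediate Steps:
$N{\left(h,M \right)} = h + 2 M$ ($N{\left(h,M \right)} = \left(M + h\right) + M = h + 2 M$)
$N{\left(1,I \right)} \left(-252\right) = \left(1 + 2 \left(-17\right)\right) \left(-252\right) = \left(1 - 34\right) \left(-252\right) = \left(-33\right) \left(-252\right) = 8316$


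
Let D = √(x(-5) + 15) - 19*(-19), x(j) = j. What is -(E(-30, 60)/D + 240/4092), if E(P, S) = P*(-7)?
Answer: -9485810/14812017 + 70*√10/43437 ≈ -0.63532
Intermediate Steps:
E(P, S) = -7*P
D = 361 + √10 (D = √(-5 + 15) - 19*(-19) = √10 + 361 = 361 + √10 ≈ 364.16)
-(E(-30, 60)/D + 240/4092) = -((-7*(-30))/(361 + √10) + 240/4092) = -(210/(361 + √10) + 240*(1/4092)) = -(210/(361 + √10) + 20/341) = -(20/341 + 210/(361 + √10)) = -20/341 - 210/(361 + √10)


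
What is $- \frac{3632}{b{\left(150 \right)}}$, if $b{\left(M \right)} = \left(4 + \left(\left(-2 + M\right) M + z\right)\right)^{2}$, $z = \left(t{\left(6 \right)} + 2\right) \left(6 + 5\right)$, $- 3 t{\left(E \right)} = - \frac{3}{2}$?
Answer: $- \frac{14528}{1976958369} \approx -7.3487 \cdot 10^{-6}$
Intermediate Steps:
$t{\left(E \right)} = \frac{1}{2}$ ($t{\left(E \right)} = - \frac{\left(-3\right) \frac{1}{2}}{3} = \left(- \frac{1}{3}\right) \left(- \frac{3}{2}\right) = \frac{1}{2}$)
$z = \frac{55}{2}$ ($z = \left(\frac{1}{2} + 2\right) \left(6 + 5\right) = \frac{5}{2} \cdot 11 = \frac{55}{2} \approx 27.5$)
$b{\left(M \right)} = \left(\frac{63}{2} + M \left(-2 + M\right)\right)^{2}$ ($b{\left(M \right)} = \left(4 + \left(\left(-2 + M\right) M + \frac{55}{2}\right)\right)^{2} = \left(4 + \left(M \left(-2 + M\right) + \frac{55}{2}\right)\right)^{2} = \left(4 + \left(\frac{55}{2} + M \left(-2 + M\right)\right)\right)^{2} = \left(\frac{63}{2} + M \left(-2 + M\right)\right)^{2}$)
$- \frac{3632}{b{\left(150 \right)}} = - \frac{3632}{\frac{1}{4} \left(63 - 600 + 2 \cdot 150^{2}\right)^{2}} = - \frac{3632}{\frac{1}{4} \left(63 - 600 + 2 \cdot 22500\right)^{2}} = - \frac{3632}{\frac{1}{4} \left(63 - 600 + 45000\right)^{2}} = - \frac{3632}{\frac{1}{4} \cdot 44463^{2}} = - \frac{3632}{\frac{1}{4} \cdot 1976958369} = - \frac{3632}{\frac{1976958369}{4}} = \left(-3632\right) \frac{4}{1976958369} = - \frac{14528}{1976958369}$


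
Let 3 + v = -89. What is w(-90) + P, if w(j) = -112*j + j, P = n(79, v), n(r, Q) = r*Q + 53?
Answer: 2775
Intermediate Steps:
v = -92 (v = -3 - 89 = -92)
n(r, Q) = 53 + Q*r (n(r, Q) = Q*r + 53 = 53 + Q*r)
P = -7215 (P = 53 - 92*79 = 53 - 7268 = -7215)
w(j) = -111*j
w(-90) + P = -111*(-90) - 7215 = 9990 - 7215 = 2775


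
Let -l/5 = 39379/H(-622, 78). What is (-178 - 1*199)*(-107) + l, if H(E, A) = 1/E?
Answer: 122509029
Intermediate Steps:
l = 122468690 (l = -196895/(1/(-622)) = -196895/(-1/622) = -196895*(-622) = -5*(-24493738) = 122468690)
(-178 - 1*199)*(-107) + l = (-178 - 1*199)*(-107) + 122468690 = (-178 - 199)*(-107) + 122468690 = -377*(-107) + 122468690 = 40339 + 122468690 = 122509029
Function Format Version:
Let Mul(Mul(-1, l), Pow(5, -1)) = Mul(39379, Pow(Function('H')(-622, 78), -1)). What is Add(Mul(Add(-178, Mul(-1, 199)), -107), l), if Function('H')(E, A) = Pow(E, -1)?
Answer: 122509029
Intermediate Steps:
l = 122468690 (l = Mul(-5, Mul(39379, Pow(Pow(-622, -1), -1))) = Mul(-5, Mul(39379, Pow(Rational(-1, 622), -1))) = Mul(-5, Mul(39379, -622)) = Mul(-5, -24493738) = 122468690)
Add(Mul(Add(-178, Mul(-1, 199)), -107), l) = Add(Mul(Add(-178, Mul(-1, 199)), -107), 122468690) = Add(Mul(Add(-178, -199), -107), 122468690) = Add(Mul(-377, -107), 122468690) = Add(40339, 122468690) = 122509029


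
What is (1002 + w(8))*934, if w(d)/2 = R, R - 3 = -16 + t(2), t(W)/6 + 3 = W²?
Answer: 922792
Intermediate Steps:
t(W) = -18 + 6*W²
R = -7 (R = 3 + (-16 + (-18 + 6*2²)) = 3 + (-16 + (-18 + 6*4)) = 3 + (-16 + (-18 + 24)) = 3 + (-16 + 6) = 3 - 10 = -7)
w(d) = -14 (w(d) = 2*(-7) = -14)
(1002 + w(8))*934 = (1002 - 14)*934 = 988*934 = 922792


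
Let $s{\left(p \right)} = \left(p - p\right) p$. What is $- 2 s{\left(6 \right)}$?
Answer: $0$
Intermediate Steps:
$s{\left(p \right)} = 0$ ($s{\left(p \right)} = 0 p = 0$)
$- 2 s{\left(6 \right)} = \left(-2\right) 0 = 0$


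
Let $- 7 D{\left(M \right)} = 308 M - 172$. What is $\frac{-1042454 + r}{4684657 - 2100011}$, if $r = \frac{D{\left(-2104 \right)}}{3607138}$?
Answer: $- \frac{20373008830}{50512556983} \approx -0.40333$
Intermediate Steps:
$D{\left(M \right)} = \frac{172}{7} - 44 M$ ($D{\left(M \right)} = - \frac{308 M - 172}{7} = - \frac{-172 + 308 M}{7} = \frac{172}{7} - 44 M$)
$r = \frac{324102}{12624983}$ ($r = \frac{\frac{172}{7} - -92576}{3607138} = \left(\frac{172}{7} + 92576\right) \frac{1}{3607138} = \frac{648204}{7} \cdot \frac{1}{3607138} = \frac{324102}{12624983} \approx 0.025671$)
$\frac{-1042454 + r}{4684657 - 2100011} = \frac{-1042454 + \frac{324102}{12624983}}{4684657 - 2100011} = - \frac{13160963704180}{12624983 \cdot 2584646} = \left(- \frac{13160963704180}{12624983}\right) \frac{1}{2584646} = - \frac{20373008830}{50512556983}$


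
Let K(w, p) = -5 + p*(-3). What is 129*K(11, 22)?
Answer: -9159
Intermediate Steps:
K(w, p) = -5 - 3*p
129*K(11, 22) = 129*(-5 - 3*22) = 129*(-5 - 66) = 129*(-71) = -9159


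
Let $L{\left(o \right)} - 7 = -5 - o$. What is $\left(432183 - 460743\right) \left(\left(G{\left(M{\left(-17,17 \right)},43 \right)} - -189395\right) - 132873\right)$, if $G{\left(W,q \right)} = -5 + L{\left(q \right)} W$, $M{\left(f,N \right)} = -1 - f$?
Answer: $-1595390160$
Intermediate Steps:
$L{\left(o \right)} = 2 - o$ ($L{\left(o \right)} = 7 - \left(5 + o\right) = 2 - o$)
$G{\left(W,q \right)} = -5 + W \left(2 - q\right)$ ($G{\left(W,q \right)} = -5 + \left(2 - q\right) W = -5 + W \left(2 - q\right)$)
$\left(432183 - 460743\right) \left(\left(G{\left(M{\left(-17,17 \right)},43 \right)} - -189395\right) - 132873\right) = \left(432183 - 460743\right) \left(\left(\left(-5 - \left(-1 - -17\right) \left(-2 + 43\right)\right) - -189395\right) - 132873\right) = - 28560 \left(\left(\left(-5 - \left(-1 + 17\right) 41\right) + 189395\right) - 132873\right) = - 28560 \left(\left(\left(-5 - 16 \cdot 41\right) + 189395\right) - 132873\right) = - 28560 \left(\left(\left(-5 - 656\right) + 189395\right) - 132873\right) = - 28560 \left(\left(-661 + 189395\right) - 132873\right) = - 28560 \left(188734 - 132873\right) = \left(-28560\right) 55861 = -1595390160$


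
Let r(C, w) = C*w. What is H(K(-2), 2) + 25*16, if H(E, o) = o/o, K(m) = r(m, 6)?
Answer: 401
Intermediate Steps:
K(m) = 6*m (K(m) = m*6 = 6*m)
H(E, o) = 1
H(K(-2), 2) + 25*16 = 1 + 25*16 = 1 + 400 = 401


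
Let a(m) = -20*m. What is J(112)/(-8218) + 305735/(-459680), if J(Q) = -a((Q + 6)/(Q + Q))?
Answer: -1762161301/2644355168 ≈ -0.66639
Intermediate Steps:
J(Q) = 10*(6 + Q)/Q (J(Q) = -(-20)*(Q + 6)/(Q + Q) = -(-20)*(6 + Q)/((2*Q)) = -(-20)*(6 + Q)*(1/(2*Q)) = -(-20)*(6 + Q)/(2*Q) = -(-10)*(6 + Q)/Q = 10*(6 + Q)/Q)
J(112)/(-8218) + 305735/(-459680) = (10 + 60/112)/(-8218) + 305735/(-459680) = (10 + 60*(1/112))*(-1/8218) + 305735*(-1/459680) = (10 + 15/28)*(-1/8218) - 61147/91936 = (295/28)*(-1/8218) - 61147/91936 = -295/230104 - 61147/91936 = -1762161301/2644355168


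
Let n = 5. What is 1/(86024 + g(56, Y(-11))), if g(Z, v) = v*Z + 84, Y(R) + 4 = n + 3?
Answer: 1/86332 ≈ 1.1583e-5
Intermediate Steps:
Y(R) = 4 (Y(R) = -4 + (5 + 3) = -4 + 8 = 4)
g(Z, v) = 84 + Z*v (g(Z, v) = Z*v + 84 = 84 + Z*v)
1/(86024 + g(56, Y(-11))) = 1/(86024 + (84 + 56*4)) = 1/(86024 + (84 + 224)) = 1/(86024 + 308) = 1/86332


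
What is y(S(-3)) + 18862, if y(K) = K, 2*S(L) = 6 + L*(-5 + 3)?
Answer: 18868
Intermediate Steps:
S(L) = 3 - L (S(L) = (6 + L*(-5 + 3))/2 = (6 + L*(-2))/2 = (6 - 2*L)/2 = 3 - L)
y(S(-3)) + 18862 = (3 - 1*(-3)) + 18862 = (3 + 3) + 18862 = 6 + 18862 = 18868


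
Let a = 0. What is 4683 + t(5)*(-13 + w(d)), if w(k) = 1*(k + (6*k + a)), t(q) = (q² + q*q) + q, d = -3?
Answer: 2813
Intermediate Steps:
t(q) = q + 2*q² (t(q) = (q² + q²) + q = 2*q² + q = q + 2*q²)
w(k) = 7*k (w(k) = 1*(k + (6*k + 0)) = 1*(k + 6*k) = 1*(7*k) = 7*k)
4683 + t(5)*(-13 + w(d)) = 4683 + (5*(1 + 2*5))*(-13 + 7*(-3)) = 4683 + (5*(1 + 10))*(-13 - 21) = 4683 + (5*11)*(-34) = 4683 + 55*(-34) = 4683 - 1870 = 2813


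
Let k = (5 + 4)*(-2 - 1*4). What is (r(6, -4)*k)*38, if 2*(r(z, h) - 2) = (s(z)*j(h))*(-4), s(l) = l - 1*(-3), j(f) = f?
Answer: -151848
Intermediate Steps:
k = -54 (k = 9*(-2 - 4) = 9*(-6) = -54)
s(l) = 3 + l (s(l) = l + 3 = 3 + l)
r(z, h) = 2 - 2*h*(3 + z) (r(z, h) = 2 + (((3 + z)*h)*(-4))/2 = 2 + ((h*(3 + z))*(-4))/2 = 2 + (-4*h*(3 + z))/2 = 2 - 2*h*(3 + z))
(r(6, -4)*k)*38 = ((2 - 2*(-4)*(3 + 6))*(-54))*38 = ((2 - 2*(-4)*9)*(-54))*38 = ((2 + 72)*(-54))*38 = (74*(-54))*38 = -3996*38 = -151848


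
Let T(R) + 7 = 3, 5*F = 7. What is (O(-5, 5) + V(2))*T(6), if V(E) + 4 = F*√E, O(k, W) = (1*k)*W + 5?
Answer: 96 - 28*√2/5 ≈ 88.080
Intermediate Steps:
F = 7/5 (F = (⅕)*7 = 7/5 ≈ 1.4000)
T(R) = -4 (T(R) = -7 + 3 = -4)
O(k, W) = 5 + W*k (O(k, W) = k*W + 5 = W*k + 5 = 5 + W*k)
V(E) = -4 + 7*√E/5
(O(-5, 5) + V(2))*T(6) = ((5 + 5*(-5)) + (-4 + 7*√2/5))*(-4) = ((5 - 25) + (-4 + 7*√2/5))*(-4) = (-20 + (-4 + 7*√2/5))*(-4) = (-24 + 7*√2/5)*(-4) = 96 - 28*√2/5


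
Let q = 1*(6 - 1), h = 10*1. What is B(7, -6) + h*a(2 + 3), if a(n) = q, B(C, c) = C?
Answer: 57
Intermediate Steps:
h = 10
q = 5 (q = 1*5 = 5)
a(n) = 5
B(7, -6) + h*a(2 + 3) = 7 + 10*5 = 7 + 50 = 57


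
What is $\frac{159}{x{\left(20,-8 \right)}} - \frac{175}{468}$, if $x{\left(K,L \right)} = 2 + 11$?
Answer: $\frac{5549}{468} \approx 11.857$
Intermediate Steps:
$x{\left(K,L \right)} = 13$
$\frac{159}{x{\left(20,-8 \right)}} - \frac{175}{468} = \frac{159}{13} - \frac{175}{468} = \frac{5549}{468}$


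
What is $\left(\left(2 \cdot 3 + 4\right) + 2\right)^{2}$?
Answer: $144$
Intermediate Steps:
$\left(\left(2 \cdot 3 + 4\right) + 2\right)^{2} = \left(\left(6 + 4\right) + 2\right)^{2} = \left(10 + 2\right)^{2} = 12^{2} = 144$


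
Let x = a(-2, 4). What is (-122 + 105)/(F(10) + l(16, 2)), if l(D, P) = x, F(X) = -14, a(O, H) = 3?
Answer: 17/11 ≈ 1.5455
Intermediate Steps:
x = 3
l(D, P) = 3
(-122 + 105)/(F(10) + l(16, 2)) = (-122 + 105)/(-14 + 3) = -17/(-11) = -17*(-1/11) = 17/11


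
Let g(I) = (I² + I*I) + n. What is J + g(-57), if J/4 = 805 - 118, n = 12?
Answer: 9258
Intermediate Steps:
J = 2748 (J = 4*(805 - 118) = 4*687 = 2748)
g(I) = 12 + 2*I² (g(I) = (I² + I*I) + 12 = (I² + I²) + 12 = 2*I² + 12 = 12 + 2*I²)
J + g(-57) = 2748 + (12 + 2*(-57)²) = 2748 + (12 + 2*3249) = 2748 + (12 + 6498) = 2748 + 6510 = 9258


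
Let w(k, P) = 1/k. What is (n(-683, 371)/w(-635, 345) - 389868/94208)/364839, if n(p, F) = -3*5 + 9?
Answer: 29878551/2864229376 ≈ 0.010432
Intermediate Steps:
n(p, F) = -6 (n(p, F) = -15 + 9 = -6)
(n(-683, 371)/w(-635, 345) - 389868/94208)/364839 = (-6/(1/(-635)) - 389868/94208)/364839 = (-6/(-1/635) - 389868*1/94208)*(1/364839) = (-6*(-635) - 97467/23552)*(1/364839) = (3810 - 97467/23552)*(1/364839) = (89635653/23552)*(1/364839) = 29878551/2864229376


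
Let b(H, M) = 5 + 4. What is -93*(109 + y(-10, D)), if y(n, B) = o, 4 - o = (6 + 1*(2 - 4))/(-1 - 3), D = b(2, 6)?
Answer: -10602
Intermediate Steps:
b(H, M) = 9
D = 9
o = 5 (o = 4 - (6 + 1*(2 - 4))/(-1 - 3) = 4 - (6 + 1*(-2))/(-4) = 4 - (6 - 2)*(-1)/4 = 4 - 4*(-1)/4 = 4 - 1*(-1) = 4 + 1 = 5)
y(n, B) = 5
-93*(109 + y(-10, D)) = -93*(109 + 5) = -93*114 = -10602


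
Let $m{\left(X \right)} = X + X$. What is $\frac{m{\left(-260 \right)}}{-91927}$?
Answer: $\frac{520}{91927} \approx 0.0056567$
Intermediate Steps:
$m{\left(X \right)} = 2 X$
$\frac{m{\left(-260 \right)}}{-91927} = \frac{2 \left(-260\right)}{-91927} = \left(-520\right) \left(- \frac{1}{91927}\right) = \frac{520}{91927}$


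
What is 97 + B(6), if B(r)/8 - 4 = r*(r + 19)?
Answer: 1329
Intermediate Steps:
B(r) = 32 + 8*r*(19 + r) (B(r) = 32 + 8*(r*(r + 19)) = 32 + 8*(r*(19 + r)) = 32 + 8*r*(19 + r))
97 + B(6) = 97 + (32 + 8*6² + 152*6) = 97 + (32 + 8*36 + 912) = 97 + (32 + 288 + 912) = 97 + 1232 = 1329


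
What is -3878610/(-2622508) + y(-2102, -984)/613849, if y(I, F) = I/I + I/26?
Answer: 15474364572633/10463855436398 ≈ 1.4788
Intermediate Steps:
y(I, F) = 1 + I/26 (y(I, F) = 1 + I*(1/26) = 1 + I/26)
-3878610/(-2622508) + y(-2102, -984)/613849 = -3878610/(-2622508) + (1 + (1/26)*(-2102))/613849 = -3878610*(-1/2622508) + (1 - 1051/13)*(1/613849) = 1939305/1311254 - 1038/13*1/613849 = 1939305/1311254 - 1038/7980037 = 15474364572633/10463855436398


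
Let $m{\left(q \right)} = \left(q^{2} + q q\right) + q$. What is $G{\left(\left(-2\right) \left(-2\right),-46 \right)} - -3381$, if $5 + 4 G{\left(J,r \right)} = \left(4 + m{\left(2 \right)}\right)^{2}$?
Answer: $\frac{13715}{4} \approx 3428.8$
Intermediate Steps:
$m{\left(q \right)} = q + 2 q^{2}$ ($m{\left(q \right)} = \left(q^{2} + q^{2}\right) + q = 2 q^{2} + q = q + 2 q^{2}$)
$G{\left(J,r \right)} = \frac{191}{4}$ ($G{\left(J,r \right)} = - \frac{5}{4} + \frac{\left(4 + 2 \left(1 + 2 \cdot 2\right)\right)^{2}}{4} = - \frac{5}{4} + \frac{\left(4 + 2 \left(1 + 4\right)\right)^{2}}{4} = - \frac{5}{4} + \frac{\left(4 + 2 \cdot 5\right)^{2}}{4} = - \frac{5}{4} + \frac{\left(4 + 10\right)^{2}}{4} = - \frac{5}{4} + \frac{14^{2}}{4} = - \frac{5}{4} + \frac{1}{4} \cdot 196 = - \frac{5}{4} + 49 = \frac{191}{4}$)
$G{\left(\left(-2\right) \left(-2\right),-46 \right)} - -3381 = \frac{191}{4} - -3381 = \frac{191}{4} + 3381 = \frac{13715}{4}$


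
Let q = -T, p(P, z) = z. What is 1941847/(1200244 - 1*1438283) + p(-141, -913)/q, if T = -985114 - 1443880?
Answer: -4716952041525/578195302766 ≈ -8.1581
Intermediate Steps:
T = -2428994
q = 2428994 (q = -1*(-2428994) = 2428994)
1941847/(1200244 - 1*1438283) + p(-141, -913)/q = 1941847/(1200244 - 1*1438283) - 913/2428994 = 1941847/(1200244 - 1438283) - 913*1/2428994 = 1941847/(-238039) - 913/2428994 = 1941847*(-1/238039) - 913/2428994 = -1941847/238039 - 913/2428994 = -4716952041525/578195302766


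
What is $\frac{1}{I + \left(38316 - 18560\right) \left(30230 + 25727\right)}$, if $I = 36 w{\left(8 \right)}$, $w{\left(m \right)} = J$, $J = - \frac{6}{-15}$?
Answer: $\frac{5}{5527432532} \approx 9.0458 \cdot 10^{-10}$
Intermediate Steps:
$J = \frac{2}{5}$ ($J = \left(-6\right) \left(- \frac{1}{15}\right) = \frac{2}{5} \approx 0.4$)
$w{\left(m \right)} = \frac{2}{5}$
$I = \frac{72}{5}$ ($I = 36 \cdot \frac{2}{5} = \frac{72}{5} \approx 14.4$)
$\frac{1}{I + \left(38316 - 18560\right) \left(30230 + 25727\right)} = \frac{1}{\frac{72}{5} + \left(38316 - 18560\right) \left(30230 + 25727\right)} = \frac{1}{\frac{72}{5} + 19756 \cdot 55957} = \frac{1}{\frac{72}{5} + 1105486492} = \frac{1}{\frac{5527432532}{5}} = \frac{5}{5527432532}$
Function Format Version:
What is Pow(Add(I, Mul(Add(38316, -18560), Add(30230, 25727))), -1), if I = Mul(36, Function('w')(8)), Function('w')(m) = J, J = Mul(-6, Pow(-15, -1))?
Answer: Rational(5, 5527432532) ≈ 9.0458e-10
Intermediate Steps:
J = Rational(2, 5) (J = Mul(-6, Rational(-1, 15)) = Rational(2, 5) ≈ 0.40000)
Function('w')(m) = Rational(2, 5)
I = Rational(72, 5) (I = Mul(36, Rational(2, 5)) = Rational(72, 5) ≈ 14.400)
Pow(Add(I, Mul(Add(38316, -18560), Add(30230, 25727))), -1) = Pow(Add(Rational(72, 5), Mul(Add(38316, -18560), Add(30230, 25727))), -1) = Pow(Add(Rational(72, 5), Mul(19756, 55957)), -1) = Pow(Add(Rational(72, 5), 1105486492), -1) = Pow(Rational(5527432532, 5), -1) = Rational(5, 5527432532)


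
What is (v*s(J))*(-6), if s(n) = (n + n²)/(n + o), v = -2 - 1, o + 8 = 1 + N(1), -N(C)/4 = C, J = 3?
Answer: -27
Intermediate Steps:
N(C) = -4*C
o = -11 (o = -8 + (1 - 4*1) = -8 + (1 - 4) = -8 - 3 = -11)
v = -3
s(n) = (n + n²)/(-11 + n) (s(n) = (n + n²)/(n - 11) = (n + n²)/(-11 + n))
(v*s(J))*(-6) = -9*(1 + 3)/(-11 + 3)*(-6) = -9*4/(-8)*(-6) = -9*(-1)*4/8*(-6) = -3*(-3/2)*(-6) = (9/2)*(-6) = -27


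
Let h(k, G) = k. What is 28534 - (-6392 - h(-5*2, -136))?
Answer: 34916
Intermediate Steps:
28534 - (-6392 - h(-5*2, -136)) = 28534 - (-6392 - (-5)*2) = 28534 - (-6392 - 1*(-10)) = 28534 - (-6392 + 10) = 28534 - 1*(-6382) = 28534 + 6382 = 34916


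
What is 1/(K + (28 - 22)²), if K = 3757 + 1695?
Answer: 1/5488 ≈ 0.00018222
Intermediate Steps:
K = 5452
1/(K + (28 - 22)²) = 1/(5452 + (28 - 22)²) = 1/(5452 + 6²) = 1/(5452 + 36) = 1/5488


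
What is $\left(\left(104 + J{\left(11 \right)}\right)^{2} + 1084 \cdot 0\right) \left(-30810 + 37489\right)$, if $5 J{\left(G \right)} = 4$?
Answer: $\frac{1833893104}{25} \approx 7.3356 \cdot 10^{7}$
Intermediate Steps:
$J{\left(G \right)} = \frac{4}{5}$ ($J{\left(G \right)} = \frac{1}{5} \cdot 4 = \frac{4}{5}$)
$\left(\left(104 + J{\left(11 \right)}\right)^{2} + 1084 \cdot 0\right) \left(-30810 + 37489\right) = \left(\left(104 + \frac{4}{5}\right)^{2} + 1084 \cdot 0\right) \left(-30810 + 37489\right) = \left(\left(\frac{524}{5}\right)^{2} + 0\right) 6679 = \left(\frac{274576}{25} + 0\right) 6679 = \frac{274576}{25} \cdot 6679 = \frac{1833893104}{25}$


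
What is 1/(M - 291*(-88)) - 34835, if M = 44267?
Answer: -2434095624/69875 ≈ -34835.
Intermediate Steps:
1/(M - 291*(-88)) - 34835 = 1/(44267 - 291*(-88)) - 34835 = 1/(44267 + 25608) - 34835 = 1/69875 - 34835 = -2434095624/69875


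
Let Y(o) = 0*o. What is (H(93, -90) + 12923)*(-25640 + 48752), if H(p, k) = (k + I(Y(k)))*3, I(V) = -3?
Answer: 292228128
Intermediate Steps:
Y(o) = 0
H(p, k) = -9 + 3*k (H(p, k) = (k - 3)*3 = (-3 + k)*3 = -9 + 3*k)
(H(93, -90) + 12923)*(-25640 + 48752) = ((-9 + 3*(-90)) + 12923)*(-25640 + 48752) = ((-9 - 270) + 12923)*23112 = (-279 + 12923)*23112 = 12644*23112 = 292228128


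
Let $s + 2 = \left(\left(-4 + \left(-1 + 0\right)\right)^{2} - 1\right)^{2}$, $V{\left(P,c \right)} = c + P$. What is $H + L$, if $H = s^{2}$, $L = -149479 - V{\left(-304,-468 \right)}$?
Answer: $180769$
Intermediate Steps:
$V{\left(P,c \right)} = P + c$
$s = 574$ ($s = -2 + \left(\left(-4 + \left(-1 + 0\right)\right)^{2} - 1\right)^{2} = -2 + \left(\left(-4 - 1\right)^{2} - 1\right)^{2} = -2 + \left(\left(-5\right)^{2} - 1\right)^{2} = -2 + \left(25 - 1\right)^{2} = -2 + 24^{2} = -2 + 576 = 574$)
$L = -148707$ ($L = -149479 - \left(-304 - 468\right) = -149479 - -772 = -149479 + 772 = -148707$)
$H = 329476$ ($H = 574^{2} = 329476$)
$H + L = 329476 - 148707 = 180769$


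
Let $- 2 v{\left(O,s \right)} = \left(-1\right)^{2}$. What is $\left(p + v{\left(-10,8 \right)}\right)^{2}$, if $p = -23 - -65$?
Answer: $\frac{6889}{4} \approx 1722.3$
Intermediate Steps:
$v{\left(O,s \right)} = - \frac{1}{2}$ ($v{\left(O,s \right)} = - \frac{\left(-1\right)^{2}}{2} = \left(- \frac{1}{2}\right) 1 = - \frac{1}{2}$)
$p = 42$ ($p = -23 + 65 = 42$)
$\left(p + v{\left(-10,8 \right)}\right)^{2} = \left(42 - \frac{1}{2}\right)^{2} = \left(\frac{83}{2}\right)^{2} = \frac{6889}{4}$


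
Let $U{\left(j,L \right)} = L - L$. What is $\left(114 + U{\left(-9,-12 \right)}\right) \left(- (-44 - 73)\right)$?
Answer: $13338$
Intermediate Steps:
$U{\left(j,L \right)} = 0$
$\left(114 + U{\left(-9,-12 \right)}\right) \left(- (-44 - 73)\right) = \left(114 + 0\right) \left(- (-44 - 73)\right) = 114 \left(\left(-1\right) \left(-117\right)\right) = 114 \cdot 117 = 13338$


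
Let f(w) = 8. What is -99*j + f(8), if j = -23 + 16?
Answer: 701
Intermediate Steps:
j = -7
-99*j + f(8) = -99*(-7) + 8 = 693 + 8 = 701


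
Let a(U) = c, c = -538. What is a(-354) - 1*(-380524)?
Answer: 379986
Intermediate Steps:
a(U) = -538
a(-354) - 1*(-380524) = -538 - 1*(-380524) = -538 + 380524 = 379986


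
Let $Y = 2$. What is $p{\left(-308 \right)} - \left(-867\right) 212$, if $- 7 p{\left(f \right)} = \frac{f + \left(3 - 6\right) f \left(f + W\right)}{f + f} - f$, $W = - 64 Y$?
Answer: $\frac{367333}{2} \approx 1.8367 \cdot 10^{5}$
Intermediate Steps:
$W = -128$ ($W = \left(-64\right) 2 = -128$)
$p{\left(f \right)} = \frac{f}{7} - \frac{f - 3 f \left(-128 + f\right)}{14 f}$ ($p{\left(f \right)} = - \frac{\frac{f + \left(3 - 6\right) f \left(f - 128\right)}{f + f} - f}{7} = - \frac{\frac{f + - 3 f \left(-128 + f\right)}{2 f} - f}{7} = - \frac{\left(f - 3 f \left(-128 + f\right)\right) \frac{1}{2 f} - f}{7} = - \frac{\frac{f - 3 f \left(-128 + f\right)}{2 f} - f}{7} = - \frac{- f + \frac{f - 3 f \left(-128 + f\right)}{2 f}}{7} = \frac{f}{7} - \frac{f - 3 f \left(-128 + f\right)}{14 f}$)
$p{\left(-308 \right)} - \left(-867\right) 212 = \left(- \frac{55}{2} + \frac{5}{14} \left(-308\right)\right) - \left(-867\right) 212 = \left(- \frac{55}{2} - 110\right) - -183804 = - \frac{275}{2} + 183804 = \frac{367333}{2}$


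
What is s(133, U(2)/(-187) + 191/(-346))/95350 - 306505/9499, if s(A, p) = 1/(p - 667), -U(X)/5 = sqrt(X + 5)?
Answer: -462042465352132520229086/14319314126173984543175 - 11193446*sqrt(7)/17787967858601223035 ≈ -32.267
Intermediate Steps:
U(X) = -5*sqrt(5 + X) (U(X) = -5*sqrt(X + 5) = -5*sqrt(5 + X))
s(A, p) = 1/(-667 + p)
s(133, U(2)/(-187) + 191/(-346))/95350 - 306505/9499 = 1/(-667 + (-5*sqrt(5 + 2)/(-187) + 191/(-346))*95350) - 306505/9499 = (1/95350)/(-667 + (-5*sqrt(7)*(-1/187) + 191*(-1/346))) - 306505*1/9499 = (1/95350)/(-667 + (5*sqrt(7)/187 - 191/346)) - 5195/161 = (1/95350)/(-667 + (-191/346 + 5*sqrt(7)/187)) - 5195/161 = (1/95350)/(-230973/346 + 5*sqrt(7)/187) - 5195/161 = 1/(95350*(-230973/346 + 5*sqrt(7)/187)) - 5195/161 = -5195/161 + 1/(95350*(-230973/346 + 5*sqrt(7)/187))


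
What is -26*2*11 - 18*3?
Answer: -626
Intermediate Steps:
-26*2*11 - 18*3 = -52*11 - 54 = -572 - 54 = -626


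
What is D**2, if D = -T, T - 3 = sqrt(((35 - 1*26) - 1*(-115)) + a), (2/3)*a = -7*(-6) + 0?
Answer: (3 + sqrt(187))**2 ≈ 278.05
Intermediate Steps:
a = 63 (a = 3*(-7*(-6) + 0)/2 = 3*(42 + 0)/2 = (3/2)*42 = 63)
T = 3 + sqrt(187) (T = 3 + sqrt(((35 - 1*26) - 1*(-115)) + 63) = 3 + sqrt(((35 - 26) + 115) + 63) = 3 + sqrt((9 + 115) + 63) = 3 + sqrt(124 + 63) = 3 + sqrt(187) ≈ 16.675)
D = -3 - sqrt(187) (D = -(3 + sqrt(187)) = -3 - sqrt(187) ≈ -16.675)
D**2 = (-3 - sqrt(187))**2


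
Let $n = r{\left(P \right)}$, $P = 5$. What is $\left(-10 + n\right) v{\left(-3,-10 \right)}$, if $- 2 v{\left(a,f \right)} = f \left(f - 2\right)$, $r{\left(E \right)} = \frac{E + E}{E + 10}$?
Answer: $560$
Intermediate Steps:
$r{\left(E \right)} = \frac{2 E}{10 + E}$
$n = \frac{2}{3}$ ($n = 2 \cdot 5 \frac{1}{10 + 5} = 2 \cdot 5 \cdot \frac{1}{15} = \frac{2}{3} \approx 0.66667$)
$v{\left(a,f \right)} = - \frac{f \left(-2 + f\right)}{2}$ ($v{\left(a,f \right)} = - \frac{f \left(f - 2\right)}{2} = - \frac{f \left(-2 + f\right)}{2}$)
$\left(-10 + n\right) v{\left(-3,-10 \right)} = \left(-10 + \frac{2}{3}\right) \frac{1}{2} \left(-10\right) \left(2 - -10\right) = - \frac{28 \cdot \frac{1}{2} \left(-10\right) \left(2 + 10\right)}{3} = - \frac{28 \cdot \frac{1}{2} \left(-10\right) 12}{3} = \left(- \frac{28}{3}\right) \left(-60\right) = 560$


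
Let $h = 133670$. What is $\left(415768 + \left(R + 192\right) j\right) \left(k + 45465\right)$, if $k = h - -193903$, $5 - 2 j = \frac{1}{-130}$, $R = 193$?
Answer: $\frac{4041878480697}{26} \approx 1.5546 \cdot 10^{11}$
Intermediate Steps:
$j = \frac{651}{260}$ ($j = \frac{5}{2} - \frac{1}{2 \left(-130\right)} = \frac{5}{2} - - \frac{1}{260} = \frac{5}{2} + \frac{1}{260} = \frac{651}{260} \approx 2.5038$)
$k = 327573$ ($k = 133670 - -193903 = 133670 + 193903 = 327573$)
$\left(415768 + \left(R + 192\right) j\right) \left(k + 45465\right) = \left(415768 + \left(193 + 192\right) \frac{651}{260}\right) \left(327573 + 45465\right) = \left(415768 + 385 \cdot \frac{651}{260}\right) 373038 = \left(415768 + \frac{50127}{52}\right) 373038 = \frac{21670063}{52} \cdot 373038 = \frac{4041878480697}{26}$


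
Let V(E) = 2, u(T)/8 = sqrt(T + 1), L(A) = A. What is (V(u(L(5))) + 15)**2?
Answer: 289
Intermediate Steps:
u(T) = 8*sqrt(1 + T) (u(T) = 8*sqrt(T + 1) = 8*sqrt(1 + T))
(V(u(L(5))) + 15)**2 = (2 + 15)**2 = 17**2 = 289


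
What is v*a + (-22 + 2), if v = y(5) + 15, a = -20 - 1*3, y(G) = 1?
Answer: -388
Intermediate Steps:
a = -23 (a = -20 - 3 = -23)
v = 16 (v = 1 + 15 = 16)
v*a + (-22 + 2) = 16*(-23) + (-22 + 2) = -368 - 20 = -388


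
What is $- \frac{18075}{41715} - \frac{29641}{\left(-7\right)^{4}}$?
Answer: $- \frac{85324826}{6677181} \approx -12.779$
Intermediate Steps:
$- \frac{18075}{41715} - \frac{29641}{\left(-7\right)^{4}} = \left(-18075\right) \frac{1}{41715} - \frac{29641}{2401} = - \frac{1205}{2781} - \frac{29641}{2401} = - \frac{85324826}{6677181}$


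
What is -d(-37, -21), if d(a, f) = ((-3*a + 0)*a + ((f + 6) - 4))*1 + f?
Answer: 4147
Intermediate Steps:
d(a, f) = 2 - 3*a² + 2*f (d(a, f) = ((-3*a)*a + ((6 + f) - 4))*1 + f = (-3*a² + (2 + f))*1 + f = (2 + f - 3*a²)*1 + f = (2 + f - 3*a²) + f = 2 - 3*a² + 2*f)
-d(-37, -21) = -(2 - 3*(-37)² + 2*(-21)) = -(2 - 3*1369 - 42) = -(2 - 4107 - 42) = -1*(-4147) = 4147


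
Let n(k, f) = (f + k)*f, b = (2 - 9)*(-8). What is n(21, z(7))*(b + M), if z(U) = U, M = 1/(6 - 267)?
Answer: 2864540/261 ≈ 10975.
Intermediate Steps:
b = 56 (b = -7*(-8) = 56)
M = -1/261 (M = 1/(-261) = -1/261 ≈ -0.0038314)
n(k, f) = f*(f + k)
n(21, z(7))*(b + M) = (7*(7 + 21))*(56 - 1/261) = (7*28)*(14615/261) = 196*(14615/261) = 2864540/261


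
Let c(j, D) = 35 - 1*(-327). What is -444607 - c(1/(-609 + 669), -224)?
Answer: -444969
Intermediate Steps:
c(j, D) = 362 (c(j, D) = 35 + 327 = 362)
-444607 - c(1/(-609 + 669), -224) = -444607 - 1*362 = -444607 - 362 = -444969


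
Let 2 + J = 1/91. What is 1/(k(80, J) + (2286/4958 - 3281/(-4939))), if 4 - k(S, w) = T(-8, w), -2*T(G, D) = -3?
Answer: 24487562/88776657 ≈ 0.27583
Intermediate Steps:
J = -181/91 (J = -2 + 1/91 = -181/91 ≈ -1.9890)
T(G, D) = 3/2 (T(G, D) = -½*(-3) = 3/2)
k(S, w) = 5/2 (k(S, w) = 4 - 1*3/2 = 4 - 3/2 = 5/2)
1/(k(80, J) + (2286/4958 - 3281/(-4939))) = 1/(5/2 + (2286/4958 - 3281/(-4939))) = 1/(5/2 + (2286*(1/4958) - 3281*(-1/4939))) = 1/(5/2 + (1143/2479 + 3281/4939)) = 1/(5/2 + 13778876/12243781) = 1/(88776657/24487562) = 24487562/88776657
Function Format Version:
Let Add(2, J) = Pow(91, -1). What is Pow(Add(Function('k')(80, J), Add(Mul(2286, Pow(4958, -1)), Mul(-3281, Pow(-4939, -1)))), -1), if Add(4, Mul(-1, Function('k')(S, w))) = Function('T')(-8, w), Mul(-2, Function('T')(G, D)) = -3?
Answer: Rational(24487562, 88776657) ≈ 0.27583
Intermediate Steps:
J = Rational(-181, 91) (J = Add(-2, Pow(91, -1)) = Add(-2, Rational(1, 91)) = Rational(-181, 91) ≈ -1.9890)
Function('T')(G, D) = Rational(3, 2) (Function('T')(G, D) = Mul(Rational(-1, 2), -3) = Rational(3, 2))
Function('k')(S, w) = Rational(5, 2) (Function('k')(S, w) = Add(4, Mul(-1, Rational(3, 2))) = Add(4, Rational(-3, 2)) = Rational(5, 2))
Pow(Add(Function('k')(80, J), Add(Mul(2286, Pow(4958, -1)), Mul(-3281, Pow(-4939, -1)))), -1) = Pow(Add(Rational(5, 2), Add(Mul(2286, Pow(4958, -1)), Mul(-3281, Pow(-4939, -1)))), -1) = Pow(Add(Rational(5, 2), Add(Mul(2286, Rational(1, 4958)), Mul(-3281, Rational(-1, 4939)))), -1) = Pow(Add(Rational(5, 2), Add(Rational(1143, 2479), Rational(3281, 4939))), -1) = Pow(Add(Rational(5, 2), Rational(13778876, 12243781)), -1) = Pow(Rational(88776657, 24487562), -1) = Rational(24487562, 88776657)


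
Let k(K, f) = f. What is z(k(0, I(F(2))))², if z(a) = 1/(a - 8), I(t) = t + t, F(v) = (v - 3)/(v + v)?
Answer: 4/289 ≈ 0.013841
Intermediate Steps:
F(v) = (-3 + v)/(2*v) (F(v) = (-3 + v)/((2*v)) = (-3 + v)*(1/(2*v)) = (-3 + v)/(2*v))
I(t) = 2*t
z(a) = 1/(-8 + a)
z(k(0, I(F(2))))² = (1/(-8 + 2*((½)*(-3 + 2)/2)))² = (1/(-8 + 2*((½)*(½)*(-1))))² = (1/(-8 + 2*(-¼)))² = (1/(-8 - ½))² = (1/(-17/2))² = (-2/17)² = 4/289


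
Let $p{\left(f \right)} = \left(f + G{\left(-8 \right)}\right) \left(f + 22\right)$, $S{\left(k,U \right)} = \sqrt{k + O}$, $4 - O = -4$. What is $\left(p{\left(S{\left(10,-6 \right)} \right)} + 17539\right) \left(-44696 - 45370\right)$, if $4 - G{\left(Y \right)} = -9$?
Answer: $-1607047638 - 9456930 \sqrt{2} \approx -1.6204 \cdot 10^{9}$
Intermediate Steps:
$O = 8$ ($O = 4 - -4 = 4 + 4 = 8$)
$G{\left(Y \right)} = 13$ ($G{\left(Y \right)} = 4 - -9 = 4 + 9 = 13$)
$S{\left(k,U \right)} = \sqrt{8 + k}$ ($S{\left(k,U \right)} = \sqrt{k + 8} = \sqrt{8 + k}$)
$p{\left(f \right)} = \left(13 + f\right) \left(22 + f\right)$ ($p{\left(f \right)} = \left(f + 13\right) \left(f + 22\right) = \left(13 + f\right) \left(22 + f\right)$)
$\left(p{\left(S{\left(10,-6 \right)} \right)} + 17539\right) \left(-44696 - 45370\right) = \left(\left(286 + \left(\sqrt{8 + 10}\right)^{2} + 35 \sqrt{8 + 10}\right) + 17539\right) \left(-44696 - 45370\right) = \left(\left(286 + \left(\sqrt{18}\right)^{2} + 35 \sqrt{18}\right) + 17539\right) \left(-90066\right) = \left(\left(286 + \left(3 \sqrt{2}\right)^{2} + 35 \cdot 3 \sqrt{2}\right) + 17539\right) \left(-90066\right) = \left(\left(286 + 18 + 105 \sqrt{2}\right) + 17539\right) \left(-90066\right) = \left(\left(304 + 105 \sqrt{2}\right) + 17539\right) \left(-90066\right) = \left(17843 + 105 \sqrt{2}\right) \left(-90066\right) = -1607047638 - 9456930 \sqrt{2}$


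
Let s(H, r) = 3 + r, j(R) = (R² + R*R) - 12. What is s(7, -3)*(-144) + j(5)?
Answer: 38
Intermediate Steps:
j(R) = -12 + 2*R² (j(R) = (R² + R²) - 12 = 2*R² - 12 = -12 + 2*R²)
s(7, -3)*(-144) + j(5) = (3 - 3)*(-144) + (-12 + 2*5²) = 0*(-144) + (-12 + 2*25) = 0 + (-12 + 50) = 0 + 38 = 38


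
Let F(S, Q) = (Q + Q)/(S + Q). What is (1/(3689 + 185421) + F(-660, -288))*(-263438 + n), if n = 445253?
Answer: 330080005317/2987938 ≈ 1.1047e+5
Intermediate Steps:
F(S, Q) = 2*Q/(Q + S) (F(S, Q) = (2*Q)/(Q + S) = 2*Q/(Q + S))
(1/(3689 + 185421) + F(-660, -288))*(-263438 + n) = (1/(3689 + 185421) + 2*(-288)/(-288 - 660))*(-263438 + 445253) = (1/189110 + 2*(-288)/(-948))*181815 = (1/189110 + 2*(-288)*(-1/948))*181815 = (1/189110 + 48/79)*181815 = (9077359/14939690)*181815 = 330080005317/2987938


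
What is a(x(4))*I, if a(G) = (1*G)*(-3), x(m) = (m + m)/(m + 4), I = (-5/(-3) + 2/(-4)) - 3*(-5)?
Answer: -97/2 ≈ -48.500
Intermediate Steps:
I = 97/6 (I = (-5*(-1/3) + 2*(-1/4)) + 15 = (5/3 - 1/2) + 15 = 7/6 + 15 = 97/6 ≈ 16.167)
x(m) = 2*m/(4 + m) (x(m) = (2*m)/(4 + m) = 2*m/(4 + m))
a(G) = -3*G (a(G) = G*(-3) = -3*G)
a(x(4))*I = -6*4/(4 + 4)*(97/6) = -6*4/8*(97/6) = -3*1*(97/6) = -3*97/6 = -97/2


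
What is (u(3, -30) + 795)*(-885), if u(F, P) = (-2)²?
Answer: -707115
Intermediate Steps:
u(F, P) = 4
(u(3, -30) + 795)*(-885) = (4 + 795)*(-885) = 799*(-885) = -707115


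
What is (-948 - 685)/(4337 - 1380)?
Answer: -1633/2957 ≈ -0.55225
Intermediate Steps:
(-948 - 685)/(4337 - 1380) = -1633/2957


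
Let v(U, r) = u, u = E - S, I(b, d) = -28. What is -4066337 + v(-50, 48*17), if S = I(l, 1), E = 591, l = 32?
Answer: -4065718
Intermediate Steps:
S = -28
u = 619 (u = 591 - 1*(-28) = 591 + 28 = 619)
v(U, r) = 619
-4066337 + v(-50, 48*17) = -4066337 + 619 = -4065718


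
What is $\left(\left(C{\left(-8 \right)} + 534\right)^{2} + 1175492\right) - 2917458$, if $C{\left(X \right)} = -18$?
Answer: $-1475710$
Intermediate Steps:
$\left(\left(C{\left(-8 \right)} + 534\right)^{2} + 1175492\right) - 2917458 = \left(\left(-18 + 534\right)^{2} + 1175492\right) - 2917458 = \left(516^{2} + 1175492\right) - 2917458 = \left(266256 + 1175492\right) - 2917458 = 1441748 - 2917458 = -1475710$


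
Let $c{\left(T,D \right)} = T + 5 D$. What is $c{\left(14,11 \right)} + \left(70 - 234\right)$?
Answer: $-95$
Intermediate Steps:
$c{\left(14,11 \right)} + \left(70 - 234\right) = \left(14 + 5 \cdot 11\right) + \left(70 - 234\right) = \left(14 + 55\right) - 164 = 69 - 164 = -95$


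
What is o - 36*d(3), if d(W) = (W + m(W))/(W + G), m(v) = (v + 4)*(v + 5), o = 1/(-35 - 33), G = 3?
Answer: -24073/68 ≈ -354.01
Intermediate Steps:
o = -1/68 (o = 1/(-68) = -1/68 ≈ -0.014706)
m(v) = (4 + v)*(5 + v)
d(W) = (20 + W**2 + 10*W)/(3 + W) (d(W) = (W + (20 + W**2 + 9*W))/(W + 3) = (20 + W**2 + 10*W)/(3 + W))
o - 36*d(3) = -1/68 - 36*(20 + 3**2 + 10*3)/(3 + 3) = -1/68 - 36*(20 + 9 + 30)/6 = -1/68 - 6*59 = -1/68 - 36*59/6 = -1/68 - 354 = -24073/68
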